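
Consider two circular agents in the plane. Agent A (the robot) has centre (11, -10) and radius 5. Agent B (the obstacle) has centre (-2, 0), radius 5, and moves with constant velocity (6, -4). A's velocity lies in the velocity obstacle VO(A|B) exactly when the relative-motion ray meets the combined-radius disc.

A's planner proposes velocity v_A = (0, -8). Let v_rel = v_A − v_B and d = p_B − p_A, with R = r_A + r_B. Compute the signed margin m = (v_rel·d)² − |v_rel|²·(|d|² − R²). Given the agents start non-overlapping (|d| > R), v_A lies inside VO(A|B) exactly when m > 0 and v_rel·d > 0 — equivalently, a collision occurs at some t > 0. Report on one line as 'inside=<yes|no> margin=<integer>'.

d = (-13, 10),  |d|² = 269;  R = 5+5 = 10,  c = 269−10² = 169
v_rel = (-6, -4),  |v_rel|² = 52;  v_rel·d = (-6)·(-13) + (-4)·(10) = 38
52·t² − 76·t + 169 = 0  ⇒  m = 38² − 52·169 = -7344
m = -7344 < 0,  v_rel·d = 38 > 0  ⇒  outside

inside=no margin=-7344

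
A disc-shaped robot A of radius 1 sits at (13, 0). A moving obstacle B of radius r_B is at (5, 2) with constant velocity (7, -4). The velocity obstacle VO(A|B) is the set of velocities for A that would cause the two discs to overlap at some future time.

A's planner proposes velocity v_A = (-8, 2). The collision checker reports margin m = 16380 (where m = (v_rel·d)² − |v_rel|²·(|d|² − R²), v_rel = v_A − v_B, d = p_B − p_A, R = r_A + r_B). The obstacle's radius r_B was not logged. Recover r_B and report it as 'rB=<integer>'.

m = 16380
d = (-8, 2);  v_rel = (-15, 6),  |v_rel|² = 261
v_rel×d = (-15)·(2) − (6)·(-8) = 18
since m = R²·261 − 18²:  R² = (324 + 16380) / 261 = 64
R = √64 = 8  ⇒  r_B = 8 − 1 = 7

rB=7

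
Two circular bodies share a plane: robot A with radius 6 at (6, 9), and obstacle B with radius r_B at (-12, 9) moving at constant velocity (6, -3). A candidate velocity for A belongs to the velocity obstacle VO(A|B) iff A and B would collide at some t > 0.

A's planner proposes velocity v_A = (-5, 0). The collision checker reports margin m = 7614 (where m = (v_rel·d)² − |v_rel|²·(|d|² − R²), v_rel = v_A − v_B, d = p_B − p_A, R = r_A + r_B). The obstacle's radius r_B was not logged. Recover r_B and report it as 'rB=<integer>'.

m = 7614
d = (-18, 0);  v_rel = (-11, 3),  |v_rel|² = 130
v_rel×d = (-11)·(0) − (3)·(-18) = 54
since m = R²·130 − 54²:  R² = (2916 + 7614) / 130 = 81
R = √81 = 9  ⇒  r_B = 9 − 6 = 3

rB=3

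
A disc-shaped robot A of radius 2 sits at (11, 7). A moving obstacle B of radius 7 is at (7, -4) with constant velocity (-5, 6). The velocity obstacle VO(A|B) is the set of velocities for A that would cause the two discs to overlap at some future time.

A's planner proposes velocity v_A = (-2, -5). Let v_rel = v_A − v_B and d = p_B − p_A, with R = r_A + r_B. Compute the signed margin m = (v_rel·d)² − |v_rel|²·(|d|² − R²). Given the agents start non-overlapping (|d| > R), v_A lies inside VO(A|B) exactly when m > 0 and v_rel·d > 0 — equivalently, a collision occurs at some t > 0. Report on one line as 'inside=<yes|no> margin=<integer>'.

d = (-4, -11),  |d|² = 137;  R = 2+7 = 9,  c = 137−9² = 56
v_rel = (3, -11),  |v_rel|² = 130;  v_rel·d = (3)·(-4) + (-11)·(-11) = 109
130·t² − 218·t + 56 = 0  ⇒  m = 109² − 130·56 = 4601
m = 4601 > 0,  v_rel·d = 109 > 0  ⇒  inside

inside=yes margin=4601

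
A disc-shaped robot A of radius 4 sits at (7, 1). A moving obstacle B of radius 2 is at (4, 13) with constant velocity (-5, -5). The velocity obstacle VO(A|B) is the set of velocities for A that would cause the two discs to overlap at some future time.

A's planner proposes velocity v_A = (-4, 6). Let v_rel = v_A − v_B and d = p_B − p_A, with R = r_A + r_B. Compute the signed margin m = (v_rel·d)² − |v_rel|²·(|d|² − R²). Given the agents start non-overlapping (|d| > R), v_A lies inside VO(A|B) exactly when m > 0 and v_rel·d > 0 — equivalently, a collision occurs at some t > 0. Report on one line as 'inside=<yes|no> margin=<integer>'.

d = (-3, 12),  |d|² = 153;  R = 4+2 = 6,  c = 153−6² = 117
v_rel = (1, 11),  |v_rel|² = 122;  v_rel·d = (1)·(-3) + (11)·(12) = 129
122·t² − 258·t + 117 = 0  ⇒  m = 129² − 122·117 = 2367
m = 2367 > 0,  v_rel·d = 129 > 0  ⇒  inside

inside=yes margin=2367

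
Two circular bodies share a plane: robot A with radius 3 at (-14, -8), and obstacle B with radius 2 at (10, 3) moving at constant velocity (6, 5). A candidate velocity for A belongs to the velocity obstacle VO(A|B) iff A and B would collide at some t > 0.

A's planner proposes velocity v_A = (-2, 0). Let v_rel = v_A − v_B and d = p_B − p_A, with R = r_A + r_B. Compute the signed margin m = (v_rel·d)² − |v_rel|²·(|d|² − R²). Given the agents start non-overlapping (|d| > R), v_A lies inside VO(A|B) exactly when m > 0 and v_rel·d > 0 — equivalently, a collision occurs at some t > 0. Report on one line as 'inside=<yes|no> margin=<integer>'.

d = (24, 11),  |d|² = 697;  R = 3+2 = 5,  c = 697−5² = 672
v_rel = (-8, -5),  |v_rel|² = 89;  v_rel·d = (-8)·(24) + (-5)·(11) = -247
89·t² + 494·t + 672 = 0  ⇒  m = (-247)² − 89·672 = 1201
m = 1201 > 0,  v_rel·d = -247 < 0  ⇒  outside

inside=no margin=1201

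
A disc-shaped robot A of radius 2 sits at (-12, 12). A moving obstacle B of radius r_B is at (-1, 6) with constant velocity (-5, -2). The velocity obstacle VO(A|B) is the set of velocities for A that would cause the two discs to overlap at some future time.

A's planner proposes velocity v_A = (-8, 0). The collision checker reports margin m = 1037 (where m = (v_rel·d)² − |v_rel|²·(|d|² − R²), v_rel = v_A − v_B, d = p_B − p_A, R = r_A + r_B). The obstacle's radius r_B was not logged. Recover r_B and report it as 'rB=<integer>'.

m = 1037
d = (11, -6);  v_rel = (-3, 2),  |v_rel|² = 13
v_rel×d = (-3)·(-6) − (2)·(11) = -4
since m = R²·13 − (-4)²:  R² = (16 + 1037) / 13 = 81
R = √81 = 9  ⇒  r_B = 9 − 2 = 7

rB=7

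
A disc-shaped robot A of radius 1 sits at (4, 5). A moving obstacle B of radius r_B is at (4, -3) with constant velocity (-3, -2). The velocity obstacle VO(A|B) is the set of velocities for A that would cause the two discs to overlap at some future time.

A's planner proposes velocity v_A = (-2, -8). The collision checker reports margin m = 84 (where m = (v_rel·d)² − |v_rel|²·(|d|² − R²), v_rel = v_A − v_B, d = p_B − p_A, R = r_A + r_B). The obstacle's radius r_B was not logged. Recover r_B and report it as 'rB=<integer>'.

m = 84
d = (0, -8);  v_rel = (1, -6),  |v_rel|² = 37
v_rel×d = (1)·(-8) − (-6)·(0) = -8
since m = R²·37 − (-8)²:  R² = (64 + 84) / 37 = 4
R = √4 = 2  ⇒  r_B = 2 − 1 = 1

rB=1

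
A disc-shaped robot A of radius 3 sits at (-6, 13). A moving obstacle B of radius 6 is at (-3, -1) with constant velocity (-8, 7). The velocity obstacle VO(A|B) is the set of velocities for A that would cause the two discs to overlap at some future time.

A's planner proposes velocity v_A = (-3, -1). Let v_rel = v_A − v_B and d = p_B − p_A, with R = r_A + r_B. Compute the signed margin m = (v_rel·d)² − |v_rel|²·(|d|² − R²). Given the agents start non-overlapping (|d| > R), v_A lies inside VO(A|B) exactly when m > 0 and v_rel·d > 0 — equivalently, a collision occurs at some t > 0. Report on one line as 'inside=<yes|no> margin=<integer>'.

d = (3, -14),  |d|² = 205;  R = 3+6 = 9,  c = 205−9² = 124
v_rel = (5, -8),  |v_rel|² = 89;  v_rel·d = (5)·(3) + (-8)·(-14) = 127
89·t² − 254·t + 124 = 0  ⇒  m = 127² − 89·124 = 5093
m = 5093 > 0,  v_rel·d = 127 > 0  ⇒  inside

inside=yes margin=5093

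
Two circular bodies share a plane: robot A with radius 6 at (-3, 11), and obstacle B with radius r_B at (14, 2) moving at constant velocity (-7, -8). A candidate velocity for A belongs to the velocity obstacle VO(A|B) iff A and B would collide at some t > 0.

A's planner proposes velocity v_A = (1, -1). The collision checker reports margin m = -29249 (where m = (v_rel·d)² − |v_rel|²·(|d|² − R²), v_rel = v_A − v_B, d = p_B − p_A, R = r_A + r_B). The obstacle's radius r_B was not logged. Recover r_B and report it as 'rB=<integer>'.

m = -29249
d = (17, -9);  v_rel = (8, 7),  |v_rel|² = 113
v_rel×d = (8)·(-9) − (7)·(17) = -191
since m = R²·113 − (-191)²:  R² = (36481 + -29249) / 113 = 64
R = √64 = 8  ⇒  r_B = 8 − 6 = 2

rB=2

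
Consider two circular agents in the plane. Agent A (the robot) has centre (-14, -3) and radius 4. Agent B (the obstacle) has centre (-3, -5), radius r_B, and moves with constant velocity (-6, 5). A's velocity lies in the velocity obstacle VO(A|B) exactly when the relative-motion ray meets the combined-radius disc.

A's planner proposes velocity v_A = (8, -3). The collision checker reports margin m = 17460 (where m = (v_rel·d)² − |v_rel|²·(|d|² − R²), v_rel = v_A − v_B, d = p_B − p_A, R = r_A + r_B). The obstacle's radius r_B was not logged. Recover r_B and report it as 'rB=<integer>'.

m = 17460
d = (11, -2);  v_rel = (14, -8),  |v_rel|² = 260
v_rel×d = (14)·(-2) − (-8)·(11) = 60
since m = R²·260 − 60²:  R² = (3600 + 17460) / 260 = 81
R = √81 = 9  ⇒  r_B = 9 − 4 = 5

rB=5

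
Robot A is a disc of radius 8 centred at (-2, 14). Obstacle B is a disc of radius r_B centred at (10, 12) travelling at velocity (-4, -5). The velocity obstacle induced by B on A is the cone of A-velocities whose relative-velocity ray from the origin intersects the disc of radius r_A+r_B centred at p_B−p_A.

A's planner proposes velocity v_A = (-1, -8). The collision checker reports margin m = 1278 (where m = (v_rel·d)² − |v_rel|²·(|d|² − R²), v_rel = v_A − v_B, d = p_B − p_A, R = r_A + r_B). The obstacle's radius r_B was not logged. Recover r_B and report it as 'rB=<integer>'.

m = 1278
d = (12, -2);  v_rel = (3, -3),  |v_rel|² = 18
v_rel×d = (3)·(-2) − (-3)·(12) = 30
since m = R²·18 − 30²:  R² = (900 + 1278) / 18 = 121
R = √121 = 11  ⇒  r_B = 11 − 8 = 3

rB=3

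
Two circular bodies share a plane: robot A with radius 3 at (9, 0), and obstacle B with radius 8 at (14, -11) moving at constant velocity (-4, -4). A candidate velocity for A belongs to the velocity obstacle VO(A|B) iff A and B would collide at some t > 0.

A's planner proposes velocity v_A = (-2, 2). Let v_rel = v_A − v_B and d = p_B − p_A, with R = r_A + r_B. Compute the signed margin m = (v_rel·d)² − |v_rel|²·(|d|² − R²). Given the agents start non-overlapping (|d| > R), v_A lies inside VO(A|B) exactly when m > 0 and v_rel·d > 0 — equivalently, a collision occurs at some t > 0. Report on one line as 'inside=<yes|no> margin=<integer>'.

d = (5, -11),  |d|² = 146;  R = 3+8 = 11,  c = 146−11² = 25
v_rel = (2, 6),  |v_rel|² = 40;  v_rel·d = (2)·(5) + (6)·(-11) = -56
40·t² + 112·t + 25 = 0  ⇒  m = (-56)² − 40·25 = 2136
m = 2136 > 0,  v_rel·d = -56 < 0  ⇒  outside

inside=no margin=2136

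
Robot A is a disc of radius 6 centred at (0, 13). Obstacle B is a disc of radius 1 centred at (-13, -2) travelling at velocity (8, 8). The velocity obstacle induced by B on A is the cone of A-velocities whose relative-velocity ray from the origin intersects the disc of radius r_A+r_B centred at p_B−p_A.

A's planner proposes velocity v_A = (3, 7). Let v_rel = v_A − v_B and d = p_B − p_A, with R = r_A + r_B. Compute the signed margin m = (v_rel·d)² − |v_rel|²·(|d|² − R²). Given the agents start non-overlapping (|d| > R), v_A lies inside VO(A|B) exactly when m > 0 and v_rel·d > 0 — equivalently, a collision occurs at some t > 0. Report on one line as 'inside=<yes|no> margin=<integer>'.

d = (-13, -15),  |d|² = 394;  R = 6+1 = 7,  c = 394−7² = 345
v_rel = (-5, -1),  |v_rel|² = 26;  v_rel·d = (-5)·(-13) + (-1)·(-15) = 80
26·t² − 160·t + 345 = 0  ⇒  m = 80² − 26·345 = -2570
m = -2570 < 0,  v_rel·d = 80 > 0  ⇒  outside

inside=no margin=-2570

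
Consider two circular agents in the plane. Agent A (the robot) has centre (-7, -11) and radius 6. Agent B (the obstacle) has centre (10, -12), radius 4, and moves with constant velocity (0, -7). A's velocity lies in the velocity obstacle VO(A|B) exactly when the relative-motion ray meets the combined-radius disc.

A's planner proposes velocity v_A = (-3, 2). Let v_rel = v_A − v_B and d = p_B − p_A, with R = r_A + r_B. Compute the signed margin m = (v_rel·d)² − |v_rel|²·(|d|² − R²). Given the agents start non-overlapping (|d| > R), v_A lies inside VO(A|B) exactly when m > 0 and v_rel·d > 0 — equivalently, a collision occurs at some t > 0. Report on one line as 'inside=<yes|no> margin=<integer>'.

d = (17, -1),  |d|² = 290;  R = 6+4 = 10,  c = 290−10² = 190
v_rel = (-3, 9),  |v_rel|² = 90;  v_rel·d = (-3)·(17) + (9)·(-1) = -60
90·t² + 120·t + 190 = 0  ⇒  m = (-60)² − 90·190 = -13500
m = -13500 < 0,  v_rel·d = -60 < 0  ⇒  outside

inside=no margin=-13500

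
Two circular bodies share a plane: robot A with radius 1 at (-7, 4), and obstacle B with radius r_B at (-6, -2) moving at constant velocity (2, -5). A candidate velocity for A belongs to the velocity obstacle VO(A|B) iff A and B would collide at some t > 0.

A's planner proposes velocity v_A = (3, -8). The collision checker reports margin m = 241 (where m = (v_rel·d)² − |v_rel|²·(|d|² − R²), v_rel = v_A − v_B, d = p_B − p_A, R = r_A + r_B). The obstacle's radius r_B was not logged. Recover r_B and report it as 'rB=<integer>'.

m = 241
d = (1, -6);  v_rel = (1, -3),  |v_rel|² = 10
v_rel×d = (1)·(-6) − (-3)·(1) = -3
since m = R²·10 − (-3)²:  R² = (9 + 241) / 10 = 25
R = √25 = 5  ⇒  r_B = 5 − 1 = 4

rB=4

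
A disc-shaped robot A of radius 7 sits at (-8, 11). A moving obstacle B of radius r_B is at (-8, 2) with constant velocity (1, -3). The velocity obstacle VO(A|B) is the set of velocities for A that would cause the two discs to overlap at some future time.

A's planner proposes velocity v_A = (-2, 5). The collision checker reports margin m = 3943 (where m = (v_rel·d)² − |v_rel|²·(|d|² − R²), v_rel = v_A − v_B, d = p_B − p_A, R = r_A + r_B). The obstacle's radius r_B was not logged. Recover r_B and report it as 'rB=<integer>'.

m = 3943
d = (0, -9);  v_rel = (-3, 8),  |v_rel|² = 73
v_rel×d = (-3)·(-9) − (8)·(0) = 27
since m = R²·73 − 27²:  R² = (729 + 3943) / 73 = 64
R = √64 = 8  ⇒  r_B = 8 − 7 = 1

rB=1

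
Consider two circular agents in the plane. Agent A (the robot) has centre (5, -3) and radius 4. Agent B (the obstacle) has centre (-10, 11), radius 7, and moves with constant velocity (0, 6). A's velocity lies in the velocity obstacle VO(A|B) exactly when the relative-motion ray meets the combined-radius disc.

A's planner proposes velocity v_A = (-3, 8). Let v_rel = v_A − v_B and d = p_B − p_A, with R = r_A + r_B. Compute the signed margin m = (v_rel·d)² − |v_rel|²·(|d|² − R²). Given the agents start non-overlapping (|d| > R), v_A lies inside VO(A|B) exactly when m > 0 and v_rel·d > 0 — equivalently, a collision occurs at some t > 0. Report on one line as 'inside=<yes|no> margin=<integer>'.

d = (-15, 14),  |d|² = 421;  R = 4+7 = 11,  c = 421−11² = 300
v_rel = (-3, 2),  |v_rel|² = 13;  v_rel·d = (-3)·(-15) + (2)·(14) = 73
13·t² − 146·t + 300 = 0  ⇒  m = 73² − 13·300 = 1429
m = 1429 > 0,  v_rel·d = 73 > 0  ⇒  inside

inside=yes margin=1429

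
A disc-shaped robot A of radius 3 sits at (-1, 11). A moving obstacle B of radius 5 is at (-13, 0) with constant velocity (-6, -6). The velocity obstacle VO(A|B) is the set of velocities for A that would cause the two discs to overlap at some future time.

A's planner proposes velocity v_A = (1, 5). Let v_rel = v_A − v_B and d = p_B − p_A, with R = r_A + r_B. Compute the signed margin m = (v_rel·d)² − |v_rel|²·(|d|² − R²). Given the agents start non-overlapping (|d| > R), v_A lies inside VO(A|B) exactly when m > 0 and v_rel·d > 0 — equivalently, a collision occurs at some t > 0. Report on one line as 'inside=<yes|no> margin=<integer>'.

d = (-12, -11),  |d|² = 265;  R = 3+5 = 8,  c = 265−8² = 201
v_rel = (7, 11),  |v_rel|² = 170;  v_rel·d = (7)·(-12) + (11)·(-11) = -205
170·t² + 410·t + 201 = 0  ⇒  m = (-205)² − 170·201 = 7855
m = 7855 > 0,  v_rel·d = -205 < 0  ⇒  outside

inside=no margin=7855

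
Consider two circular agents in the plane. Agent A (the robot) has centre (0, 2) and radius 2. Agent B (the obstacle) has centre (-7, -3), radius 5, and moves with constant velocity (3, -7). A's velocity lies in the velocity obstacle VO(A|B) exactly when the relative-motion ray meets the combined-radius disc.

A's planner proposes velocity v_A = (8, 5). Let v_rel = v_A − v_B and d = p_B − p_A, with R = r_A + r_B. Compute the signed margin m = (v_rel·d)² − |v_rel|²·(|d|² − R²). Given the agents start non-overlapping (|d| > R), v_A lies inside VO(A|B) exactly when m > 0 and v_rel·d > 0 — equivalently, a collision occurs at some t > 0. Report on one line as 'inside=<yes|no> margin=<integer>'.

d = (-7, -5),  |d|² = 74;  R = 2+5 = 7,  c = 74−7² = 25
v_rel = (5, 12),  |v_rel|² = 169;  v_rel·d = (5)·(-7) + (12)·(-5) = -95
169·t² + 190·t + 25 = 0  ⇒  m = (-95)² − 169·25 = 4800
m = 4800 > 0,  v_rel·d = -95 < 0  ⇒  outside

inside=no margin=4800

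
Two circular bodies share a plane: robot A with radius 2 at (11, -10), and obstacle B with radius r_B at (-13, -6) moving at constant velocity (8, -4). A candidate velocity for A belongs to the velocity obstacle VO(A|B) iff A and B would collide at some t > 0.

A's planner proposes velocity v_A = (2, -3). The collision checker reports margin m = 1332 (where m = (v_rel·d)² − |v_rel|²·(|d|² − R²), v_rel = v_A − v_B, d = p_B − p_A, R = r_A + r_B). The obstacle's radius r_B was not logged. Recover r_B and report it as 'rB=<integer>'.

m = 1332
d = (-24, 4);  v_rel = (-6, 1),  |v_rel|² = 37
v_rel×d = (-6)·(4) − (1)·(-24) = 0
since m = R²·37 − 0²:  R² = (0 + 1332) / 37 = 36
R = √36 = 6  ⇒  r_B = 6 − 2 = 4

rB=4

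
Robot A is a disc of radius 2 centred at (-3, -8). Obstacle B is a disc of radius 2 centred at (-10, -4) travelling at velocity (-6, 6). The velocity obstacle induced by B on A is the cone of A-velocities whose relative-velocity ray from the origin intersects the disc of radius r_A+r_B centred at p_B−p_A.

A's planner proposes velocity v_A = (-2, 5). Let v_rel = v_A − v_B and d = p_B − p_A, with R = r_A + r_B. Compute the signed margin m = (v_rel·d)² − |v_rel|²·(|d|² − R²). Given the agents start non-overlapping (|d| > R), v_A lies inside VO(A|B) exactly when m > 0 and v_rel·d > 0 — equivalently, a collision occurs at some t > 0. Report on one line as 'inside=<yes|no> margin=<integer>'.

d = (-7, 4),  |d|² = 65;  R = 2+2 = 4,  c = 65−4² = 49
v_rel = (4, -1),  |v_rel|² = 17;  v_rel·d = (4)·(-7) + (-1)·(4) = -32
17·t² + 64·t + 49 = 0  ⇒  m = (-32)² − 17·49 = 191
m = 191 > 0,  v_rel·d = -32 < 0  ⇒  outside

inside=no margin=191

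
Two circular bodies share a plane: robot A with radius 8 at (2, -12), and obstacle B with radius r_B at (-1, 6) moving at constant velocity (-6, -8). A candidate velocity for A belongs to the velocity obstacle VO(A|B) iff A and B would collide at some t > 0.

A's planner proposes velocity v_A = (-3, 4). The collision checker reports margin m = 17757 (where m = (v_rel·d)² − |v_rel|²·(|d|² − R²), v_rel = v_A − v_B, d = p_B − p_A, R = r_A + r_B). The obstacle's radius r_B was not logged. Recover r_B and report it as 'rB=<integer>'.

m = 17757
d = (-3, 18);  v_rel = (3, 12),  |v_rel|² = 153
v_rel×d = (3)·(18) − (12)·(-3) = 90
since m = R²·153 − 90²:  R² = (8100 + 17757) / 153 = 169
R = √169 = 13  ⇒  r_B = 13 − 8 = 5

rB=5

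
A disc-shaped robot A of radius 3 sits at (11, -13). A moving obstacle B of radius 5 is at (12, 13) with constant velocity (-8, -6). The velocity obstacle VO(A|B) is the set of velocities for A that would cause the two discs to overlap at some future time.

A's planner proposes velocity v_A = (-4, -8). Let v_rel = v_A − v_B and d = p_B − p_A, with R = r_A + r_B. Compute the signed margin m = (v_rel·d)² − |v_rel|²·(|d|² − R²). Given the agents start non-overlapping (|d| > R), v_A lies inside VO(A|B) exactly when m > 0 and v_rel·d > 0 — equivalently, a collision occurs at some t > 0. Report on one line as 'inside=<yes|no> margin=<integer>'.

d = (1, 26),  |d|² = 677;  R = 3+5 = 8,  c = 677−8² = 613
v_rel = (4, -2),  |v_rel|² = 20;  v_rel·d = (4)·(1) + (-2)·(26) = -48
20·t² + 96·t + 613 = 0  ⇒  m = (-48)² − 20·613 = -9956
m = -9956 < 0,  v_rel·d = -48 < 0  ⇒  outside

inside=no margin=-9956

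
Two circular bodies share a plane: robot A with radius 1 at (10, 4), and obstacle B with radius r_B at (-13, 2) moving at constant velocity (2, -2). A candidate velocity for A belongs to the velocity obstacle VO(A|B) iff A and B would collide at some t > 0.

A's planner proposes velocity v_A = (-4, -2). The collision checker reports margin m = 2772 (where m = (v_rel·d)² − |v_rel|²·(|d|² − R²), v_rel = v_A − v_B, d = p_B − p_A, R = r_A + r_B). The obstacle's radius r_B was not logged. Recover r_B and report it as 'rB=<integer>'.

m = 2772
d = (-23, -2);  v_rel = (-6, 0),  |v_rel|² = 36
v_rel×d = (-6)·(-2) − (0)·(-23) = 12
since m = R²·36 − 12²:  R² = (144 + 2772) / 36 = 81
R = √81 = 9  ⇒  r_B = 9 − 1 = 8

rB=8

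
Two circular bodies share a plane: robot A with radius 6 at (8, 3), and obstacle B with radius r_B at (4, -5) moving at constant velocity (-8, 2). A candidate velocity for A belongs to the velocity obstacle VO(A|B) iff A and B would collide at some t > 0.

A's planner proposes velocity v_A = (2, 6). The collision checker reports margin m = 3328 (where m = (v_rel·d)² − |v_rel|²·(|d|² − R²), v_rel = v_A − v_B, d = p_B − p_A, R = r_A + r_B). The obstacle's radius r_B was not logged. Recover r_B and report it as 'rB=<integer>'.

m = 3328
d = (-4, -8);  v_rel = (10, 4),  |v_rel|² = 116
v_rel×d = (10)·(-8) − (4)·(-4) = -64
since m = R²·116 − (-64)²:  R² = (4096 + 3328) / 116 = 64
R = √64 = 8  ⇒  r_B = 8 − 6 = 2

rB=2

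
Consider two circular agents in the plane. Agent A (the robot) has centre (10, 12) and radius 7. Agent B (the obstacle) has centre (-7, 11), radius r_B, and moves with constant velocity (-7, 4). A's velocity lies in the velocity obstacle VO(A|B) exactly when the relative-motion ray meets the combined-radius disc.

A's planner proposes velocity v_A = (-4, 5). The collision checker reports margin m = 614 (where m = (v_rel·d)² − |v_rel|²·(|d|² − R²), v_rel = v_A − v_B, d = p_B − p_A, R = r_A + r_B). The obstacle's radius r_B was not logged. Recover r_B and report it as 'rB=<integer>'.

m = 614
d = (-17, -1);  v_rel = (3, 1),  |v_rel|² = 10
v_rel×d = (3)·(-1) − (1)·(-17) = 14
since m = R²·10 − 14²:  R² = (196 + 614) / 10 = 81
R = √81 = 9  ⇒  r_B = 9 − 7 = 2

rB=2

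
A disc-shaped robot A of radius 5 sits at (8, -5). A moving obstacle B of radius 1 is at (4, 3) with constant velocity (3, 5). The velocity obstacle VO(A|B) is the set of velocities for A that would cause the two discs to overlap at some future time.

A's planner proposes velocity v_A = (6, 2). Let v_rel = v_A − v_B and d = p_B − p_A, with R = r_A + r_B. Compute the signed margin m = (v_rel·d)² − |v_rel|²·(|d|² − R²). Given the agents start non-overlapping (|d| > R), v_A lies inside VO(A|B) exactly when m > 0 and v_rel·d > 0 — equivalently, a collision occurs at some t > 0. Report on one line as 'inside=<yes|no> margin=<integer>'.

d = (-4, 8),  |d|² = 80;  R = 5+1 = 6,  c = 80−6² = 44
v_rel = (3, -3),  |v_rel|² = 18;  v_rel·d = (3)·(-4) + (-3)·(8) = -36
18·t² + 72·t + 44 = 0  ⇒  m = (-36)² − 18·44 = 504
m = 504 > 0,  v_rel·d = -36 < 0  ⇒  outside

inside=no margin=504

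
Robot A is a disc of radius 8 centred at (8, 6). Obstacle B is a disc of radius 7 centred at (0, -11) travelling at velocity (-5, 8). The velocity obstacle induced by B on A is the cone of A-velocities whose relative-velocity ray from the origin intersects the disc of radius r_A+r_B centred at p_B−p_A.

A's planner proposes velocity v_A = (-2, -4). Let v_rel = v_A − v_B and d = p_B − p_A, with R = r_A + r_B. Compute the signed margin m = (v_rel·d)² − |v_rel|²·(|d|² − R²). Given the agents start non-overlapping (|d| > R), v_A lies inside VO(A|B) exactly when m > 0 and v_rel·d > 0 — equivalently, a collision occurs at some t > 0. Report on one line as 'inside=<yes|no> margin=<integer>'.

d = (-8, -17),  |d|² = 353;  R = 8+7 = 15,  c = 353−15² = 128
v_rel = (3, -12),  |v_rel|² = 153;  v_rel·d = (3)·(-8) + (-12)·(-17) = 180
153·t² − 360·t + 128 = 0  ⇒  m = 180² − 153·128 = 12816
m = 12816 > 0,  v_rel·d = 180 > 0  ⇒  inside

inside=yes margin=12816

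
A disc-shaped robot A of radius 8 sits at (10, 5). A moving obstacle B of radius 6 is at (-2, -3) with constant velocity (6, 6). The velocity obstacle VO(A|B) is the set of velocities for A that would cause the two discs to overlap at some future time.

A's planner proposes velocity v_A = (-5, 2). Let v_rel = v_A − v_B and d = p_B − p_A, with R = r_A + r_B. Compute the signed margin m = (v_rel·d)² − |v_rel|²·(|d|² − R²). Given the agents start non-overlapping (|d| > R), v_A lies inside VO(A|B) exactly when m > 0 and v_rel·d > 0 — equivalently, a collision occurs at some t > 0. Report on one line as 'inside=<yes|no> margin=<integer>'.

d = (-12, -8),  |d|² = 208;  R = 8+6 = 14,  c = 208−14² = 12
v_rel = (-11, -4),  |v_rel|² = 137;  v_rel·d = (-11)·(-12) + (-4)·(-8) = 164
137·t² − 328·t + 12 = 0  ⇒  m = 164² − 137·12 = 25252
m = 25252 > 0,  v_rel·d = 164 > 0  ⇒  inside

inside=yes margin=25252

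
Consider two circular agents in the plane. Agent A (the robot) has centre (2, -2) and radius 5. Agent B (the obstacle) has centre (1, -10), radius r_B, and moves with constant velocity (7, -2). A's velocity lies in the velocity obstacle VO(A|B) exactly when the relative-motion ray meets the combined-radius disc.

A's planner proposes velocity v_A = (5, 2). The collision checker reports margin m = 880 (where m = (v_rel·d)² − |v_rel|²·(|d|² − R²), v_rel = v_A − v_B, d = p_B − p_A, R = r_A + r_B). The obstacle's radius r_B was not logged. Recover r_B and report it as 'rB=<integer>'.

m = 880
d = (-1, -8);  v_rel = (-2, 4),  |v_rel|² = 20
v_rel×d = (-2)·(-8) − (4)·(-1) = 20
since m = R²·20 − 20²:  R² = (400 + 880) / 20 = 64
R = √64 = 8  ⇒  r_B = 8 − 5 = 3

rB=3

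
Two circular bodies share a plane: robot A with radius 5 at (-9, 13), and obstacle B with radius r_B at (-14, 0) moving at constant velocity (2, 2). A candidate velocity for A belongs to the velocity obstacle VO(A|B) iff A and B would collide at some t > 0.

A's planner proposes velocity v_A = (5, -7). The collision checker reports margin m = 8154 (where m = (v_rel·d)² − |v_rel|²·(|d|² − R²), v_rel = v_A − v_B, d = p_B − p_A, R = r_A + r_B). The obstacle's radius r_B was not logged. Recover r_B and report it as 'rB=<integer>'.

m = 8154
d = (-5, -13);  v_rel = (3, -9),  |v_rel|² = 90
v_rel×d = (3)·(-13) − (-9)·(-5) = -84
since m = R²·90 − (-84)²:  R² = (7056 + 8154) / 90 = 169
R = √169 = 13  ⇒  r_B = 13 − 5 = 8

rB=8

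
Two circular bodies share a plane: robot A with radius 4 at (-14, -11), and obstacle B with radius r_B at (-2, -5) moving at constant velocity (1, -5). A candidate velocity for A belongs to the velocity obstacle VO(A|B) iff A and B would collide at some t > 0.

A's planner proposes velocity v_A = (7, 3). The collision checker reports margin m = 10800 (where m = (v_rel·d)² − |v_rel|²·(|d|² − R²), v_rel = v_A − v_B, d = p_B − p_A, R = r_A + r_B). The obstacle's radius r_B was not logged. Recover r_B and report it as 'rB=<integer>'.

m = 10800
d = (12, 6);  v_rel = (6, 8),  |v_rel|² = 100
v_rel×d = (6)·(6) − (8)·(12) = -60
since m = R²·100 − (-60)²:  R² = (3600 + 10800) / 100 = 144
R = √144 = 12  ⇒  r_B = 12 − 4 = 8

rB=8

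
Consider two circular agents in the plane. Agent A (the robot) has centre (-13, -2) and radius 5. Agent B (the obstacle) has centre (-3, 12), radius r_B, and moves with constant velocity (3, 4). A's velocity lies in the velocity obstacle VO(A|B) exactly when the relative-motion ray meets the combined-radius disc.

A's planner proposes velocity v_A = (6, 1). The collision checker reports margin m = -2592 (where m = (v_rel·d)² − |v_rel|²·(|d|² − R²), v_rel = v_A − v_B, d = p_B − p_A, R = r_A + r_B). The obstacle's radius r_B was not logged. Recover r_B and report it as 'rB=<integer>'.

m = -2592
d = (10, 14);  v_rel = (3, -3),  |v_rel|² = 18
v_rel×d = (3)·(14) − (-3)·(10) = 72
since m = R²·18 − 72²:  R² = (5184 + -2592) / 18 = 144
R = √144 = 12  ⇒  r_B = 12 − 5 = 7

rB=7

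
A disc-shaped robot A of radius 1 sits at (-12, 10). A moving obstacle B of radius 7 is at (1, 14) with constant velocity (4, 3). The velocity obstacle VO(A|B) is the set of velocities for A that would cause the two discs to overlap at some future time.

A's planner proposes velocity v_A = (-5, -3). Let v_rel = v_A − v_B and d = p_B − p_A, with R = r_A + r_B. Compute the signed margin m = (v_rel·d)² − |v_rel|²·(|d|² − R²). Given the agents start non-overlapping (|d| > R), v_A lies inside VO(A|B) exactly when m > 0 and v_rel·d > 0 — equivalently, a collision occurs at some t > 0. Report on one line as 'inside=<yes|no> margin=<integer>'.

d = (13, 4),  |d|² = 185;  R = 1+7 = 8,  c = 185−8² = 121
v_rel = (-9, -6),  |v_rel|² = 117;  v_rel·d = (-9)·(13) + (-6)·(4) = -141
117·t² + 282·t + 121 = 0  ⇒  m = (-141)² − 117·121 = 5724
m = 5724 > 0,  v_rel·d = -141 < 0  ⇒  outside

inside=no margin=5724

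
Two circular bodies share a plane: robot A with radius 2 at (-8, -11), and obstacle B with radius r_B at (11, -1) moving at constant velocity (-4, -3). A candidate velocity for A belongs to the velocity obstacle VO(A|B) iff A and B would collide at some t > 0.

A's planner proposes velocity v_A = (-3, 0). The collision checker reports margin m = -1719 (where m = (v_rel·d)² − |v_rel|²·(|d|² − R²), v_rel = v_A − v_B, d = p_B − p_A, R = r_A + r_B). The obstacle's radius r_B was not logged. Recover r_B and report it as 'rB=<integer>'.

m = -1719
d = (19, 10);  v_rel = (1, 3),  |v_rel|² = 10
v_rel×d = (1)·(10) − (3)·(19) = -47
since m = R²·10 − (-47)²:  R² = (2209 + -1719) / 10 = 49
R = √49 = 7  ⇒  r_B = 7 − 2 = 5

rB=5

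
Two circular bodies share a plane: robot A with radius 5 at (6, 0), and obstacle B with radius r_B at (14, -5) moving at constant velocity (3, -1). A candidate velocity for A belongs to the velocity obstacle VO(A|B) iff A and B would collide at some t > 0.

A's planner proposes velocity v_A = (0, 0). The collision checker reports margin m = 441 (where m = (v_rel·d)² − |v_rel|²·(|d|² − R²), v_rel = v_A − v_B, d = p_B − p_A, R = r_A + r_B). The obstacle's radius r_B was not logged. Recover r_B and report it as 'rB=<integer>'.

m = 441
d = (8, -5);  v_rel = (-3, 1),  |v_rel|² = 10
v_rel×d = (-3)·(-5) − (1)·(8) = 7
since m = R²·10 − 7²:  R² = (49 + 441) / 10 = 49
R = √49 = 7  ⇒  r_B = 7 − 5 = 2

rB=2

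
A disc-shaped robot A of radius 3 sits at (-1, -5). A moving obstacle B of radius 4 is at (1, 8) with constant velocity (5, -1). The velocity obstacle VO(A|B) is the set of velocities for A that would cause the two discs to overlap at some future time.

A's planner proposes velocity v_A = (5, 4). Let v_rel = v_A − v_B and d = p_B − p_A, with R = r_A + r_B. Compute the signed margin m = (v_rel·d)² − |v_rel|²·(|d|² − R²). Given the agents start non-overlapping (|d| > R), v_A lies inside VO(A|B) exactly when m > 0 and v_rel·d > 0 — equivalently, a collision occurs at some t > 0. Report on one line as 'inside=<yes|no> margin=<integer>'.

d = (2, 13),  |d|² = 173;  R = 3+4 = 7,  c = 173−7² = 124
v_rel = (0, 5),  |v_rel|² = 25;  v_rel·d = (0)·(2) + (5)·(13) = 65
25·t² − 130·t + 124 = 0  ⇒  m = 65² − 25·124 = 1125
m = 1125 > 0,  v_rel·d = 65 > 0  ⇒  inside

inside=yes margin=1125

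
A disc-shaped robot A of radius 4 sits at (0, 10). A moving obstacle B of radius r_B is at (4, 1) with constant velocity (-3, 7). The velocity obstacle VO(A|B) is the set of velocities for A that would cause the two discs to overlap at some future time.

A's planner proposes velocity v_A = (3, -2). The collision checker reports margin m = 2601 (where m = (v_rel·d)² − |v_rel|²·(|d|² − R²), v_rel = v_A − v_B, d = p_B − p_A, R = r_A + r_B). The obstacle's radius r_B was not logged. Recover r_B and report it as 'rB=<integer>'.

m = 2601
d = (4, -9);  v_rel = (6, -9),  |v_rel|² = 117
v_rel×d = (6)·(-9) − (-9)·(4) = -18
since m = R²·117 − (-18)²:  R² = (324 + 2601) / 117 = 25
R = √25 = 5  ⇒  r_B = 5 − 4 = 1

rB=1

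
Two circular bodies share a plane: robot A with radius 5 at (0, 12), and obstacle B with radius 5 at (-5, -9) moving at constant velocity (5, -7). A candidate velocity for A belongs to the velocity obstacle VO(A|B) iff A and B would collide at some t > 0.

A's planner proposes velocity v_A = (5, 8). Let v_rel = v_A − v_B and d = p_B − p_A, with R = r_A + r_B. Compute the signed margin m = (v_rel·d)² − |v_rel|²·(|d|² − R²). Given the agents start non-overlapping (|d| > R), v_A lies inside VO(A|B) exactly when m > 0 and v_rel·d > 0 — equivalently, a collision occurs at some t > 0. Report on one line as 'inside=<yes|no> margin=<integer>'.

d = (-5, -21),  |d|² = 466;  R = 5+5 = 10,  c = 466−10² = 366
v_rel = (0, 15),  |v_rel|² = 225;  v_rel·d = (0)·(-5) + (15)·(-21) = -315
225·t² + 630·t + 366 = 0  ⇒  m = (-315)² − 225·366 = 16875
m = 16875 > 0,  v_rel·d = -315 < 0  ⇒  outside

inside=no margin=16875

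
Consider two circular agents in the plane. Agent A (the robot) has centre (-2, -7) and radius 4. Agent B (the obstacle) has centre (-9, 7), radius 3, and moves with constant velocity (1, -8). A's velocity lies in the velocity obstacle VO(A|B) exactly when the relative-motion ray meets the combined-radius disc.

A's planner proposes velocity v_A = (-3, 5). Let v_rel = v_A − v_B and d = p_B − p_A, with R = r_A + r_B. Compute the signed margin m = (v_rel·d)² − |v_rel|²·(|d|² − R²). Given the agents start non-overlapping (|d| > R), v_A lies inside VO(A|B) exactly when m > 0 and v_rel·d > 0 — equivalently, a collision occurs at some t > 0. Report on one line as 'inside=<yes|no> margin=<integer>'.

d = (-7, 14),  |d|² = 245;  R = 4+3 = 7,  c = 245−7² = 196
v_rel = (-4, 13),  |v_rel|² = 185;  v_rel·d = (-4)·(-7) + (13)·(14) = 210
185·t² − 420·t + 196 = 0  ⇒  m = 210² − 185·196 = 7840
m = 7840 > 0,  v_rel·d = 210 > 0  ⇒  inside

inside=yes margin=7840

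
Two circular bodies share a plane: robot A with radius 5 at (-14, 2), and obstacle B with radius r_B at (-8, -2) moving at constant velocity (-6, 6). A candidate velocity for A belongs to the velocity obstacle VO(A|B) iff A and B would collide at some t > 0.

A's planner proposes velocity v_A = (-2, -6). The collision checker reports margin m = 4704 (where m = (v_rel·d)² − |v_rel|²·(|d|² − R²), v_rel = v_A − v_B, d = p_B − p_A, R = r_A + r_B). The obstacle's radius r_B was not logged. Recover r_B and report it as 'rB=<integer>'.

m = 4704
d = (6, -4);  v_rel = (4, -12),  |v_rel|² = 160
v_rel×d = (4)·(-4) − (-12)·(6) = 56
since m = R²·160 − 56²:  R² = (3136 + 4704) / 160 = 49
R = √49 = 7  ⇒  r_B = 7 − 5 = 2

rB=2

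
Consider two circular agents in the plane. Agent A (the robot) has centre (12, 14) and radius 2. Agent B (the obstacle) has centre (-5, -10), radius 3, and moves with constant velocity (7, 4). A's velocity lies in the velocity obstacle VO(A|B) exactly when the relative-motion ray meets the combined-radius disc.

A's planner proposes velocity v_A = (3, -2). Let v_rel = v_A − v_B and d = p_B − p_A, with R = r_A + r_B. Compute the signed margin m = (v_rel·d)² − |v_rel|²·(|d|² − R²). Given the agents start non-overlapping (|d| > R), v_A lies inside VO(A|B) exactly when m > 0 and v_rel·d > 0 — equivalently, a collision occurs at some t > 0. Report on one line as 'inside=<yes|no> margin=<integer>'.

d = (-17, -24),  |d|² = 865;  R = 2+3 = 5,  c = 865−5² = 840
v_rel = (-4, -6),  |v_rel|² = 52;  v_rel·d = (-4)·(-17) + (-6)·(-24) = 212
52·t² − 424·t + 840 = 0  ⇒  m = 212² − 52·840 = 1264
m = 1264 > 0,  v_rel·d = 212 > 0  ⇒  inside

inside=yes margin=1264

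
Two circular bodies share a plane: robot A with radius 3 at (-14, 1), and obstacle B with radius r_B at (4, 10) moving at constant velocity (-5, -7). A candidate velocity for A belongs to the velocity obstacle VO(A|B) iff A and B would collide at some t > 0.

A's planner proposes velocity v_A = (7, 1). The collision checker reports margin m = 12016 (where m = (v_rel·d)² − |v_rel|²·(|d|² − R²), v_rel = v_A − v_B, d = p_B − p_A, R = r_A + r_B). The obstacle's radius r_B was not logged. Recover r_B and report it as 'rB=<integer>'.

m = 12016
d = (18, 9);  v_rel = (12, 8),  |v_rel|² = 208
v_rel×d = (12)·(9) − (8)·(18) = -36
since m = R²·208 − (-36)²:  R² = (1296 + 12016) / 208 = 64
R = √64 = 8  ⇒  r_B = 8 − 3 = 5

rB=5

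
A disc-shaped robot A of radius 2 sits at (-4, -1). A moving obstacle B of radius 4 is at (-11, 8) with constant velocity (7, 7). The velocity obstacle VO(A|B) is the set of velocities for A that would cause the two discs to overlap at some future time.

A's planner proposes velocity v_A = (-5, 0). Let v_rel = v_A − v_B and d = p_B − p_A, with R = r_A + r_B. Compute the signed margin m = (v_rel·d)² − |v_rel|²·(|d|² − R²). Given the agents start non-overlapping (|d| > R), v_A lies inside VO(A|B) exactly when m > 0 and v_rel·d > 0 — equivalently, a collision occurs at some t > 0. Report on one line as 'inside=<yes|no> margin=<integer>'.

d = (-7, 9),  |d|² = 130;  R = 2+4 = 6,  c = 130−6² = 94
v_rel = (-12, -7),  |v_rel|² = 193;  v_rel·d = (-12)·(-7) + (-7)·(9) = 21
193·t² − 42·t + 94 = 0  ⇒  m = 21² − 193·94 = -17701
m = -17701 < 0,  v_rel·d = 21 > 0  ⇒  outside

inside=no margin=-17701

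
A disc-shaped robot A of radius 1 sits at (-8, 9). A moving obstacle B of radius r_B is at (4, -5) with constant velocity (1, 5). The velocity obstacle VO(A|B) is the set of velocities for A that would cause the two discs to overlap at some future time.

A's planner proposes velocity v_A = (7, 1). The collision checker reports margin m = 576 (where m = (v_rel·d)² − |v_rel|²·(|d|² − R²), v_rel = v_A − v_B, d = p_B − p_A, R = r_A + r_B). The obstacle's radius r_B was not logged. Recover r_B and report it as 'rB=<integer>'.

m = 576
d = (12, -14);  v_rel = (6, -4),  |v_rel|² = 52
v_rel×d = (6)·(-14) − (-4)·(12) = -36
since m = R²·52 − (-36)²:  R² = (1296 + 576) / 52 = 36
R = √36 = 6  ⇒  r_B = 6 − 1 = 5

rB=5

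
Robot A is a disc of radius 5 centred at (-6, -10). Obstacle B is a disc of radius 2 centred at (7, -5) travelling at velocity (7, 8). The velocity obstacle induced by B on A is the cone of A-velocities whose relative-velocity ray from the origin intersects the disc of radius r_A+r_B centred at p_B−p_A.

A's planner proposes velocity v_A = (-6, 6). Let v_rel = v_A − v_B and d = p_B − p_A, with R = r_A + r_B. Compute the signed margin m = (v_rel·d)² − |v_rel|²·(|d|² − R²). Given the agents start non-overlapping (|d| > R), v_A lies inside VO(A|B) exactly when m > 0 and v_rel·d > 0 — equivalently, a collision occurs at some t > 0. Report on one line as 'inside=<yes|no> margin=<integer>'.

d = (13, 5),  |d|² = 194;  R = 5+2 = 7,  c = 194−7² = 145
v_rel = (-13, -2),  |v_rel|² = 173;  v_rel·d = (-13)·(13) + (-2)·(5) = -179
173·t² + 358·t + 145 = 0  ⇒  m = (-179)² − 173·145 = 6956
m = 6956 > 0,  v_rel·d = -179 < 0  ⇒  outside

inside=no margin=6956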